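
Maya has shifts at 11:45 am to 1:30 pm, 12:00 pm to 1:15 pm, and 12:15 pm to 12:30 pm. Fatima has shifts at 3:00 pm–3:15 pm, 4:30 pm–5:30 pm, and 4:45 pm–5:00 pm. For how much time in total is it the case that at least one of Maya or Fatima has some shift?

First set merges to 11:45 am–1:30 pm.
Second set merges to 3:00 pm–3:15 pm, 4:30 pm–5:30 pm.
A ∪ B = 11:45 am–1:30 pm, 3:00 pm–3:15 pm, 4:30 pm–5:30 pm.
Total: 1 h 45 min + 15 min + 1 h = 3 h.

3 h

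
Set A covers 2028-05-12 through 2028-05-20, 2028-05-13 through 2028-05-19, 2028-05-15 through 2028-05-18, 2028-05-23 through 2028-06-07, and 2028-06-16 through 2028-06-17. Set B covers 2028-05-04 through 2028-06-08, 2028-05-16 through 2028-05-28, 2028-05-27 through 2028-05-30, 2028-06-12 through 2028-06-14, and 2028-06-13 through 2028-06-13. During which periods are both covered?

2028-05-12 through 2028-05-20, 2028-05-23 through 2028-06-07

First set merges to 2028-05-12 through 2028-05-20, 2028-05-23 through 2028-06-07, 2028-06-16 through 2028-06-17.
Second set merges to 2028-05-04 through 2028-06-08, 2028-06-12 through 2028-06-14.
2028-05-12 through 2028-05-20 meets the second set on 2028-05-12 through 2028-05-20.
2028-05-23 through 2028-06-07 meets the second set on 2028-05-23 through 2028-06-07.
2028-06-16 through 2028-06-17: no overlap with the second set.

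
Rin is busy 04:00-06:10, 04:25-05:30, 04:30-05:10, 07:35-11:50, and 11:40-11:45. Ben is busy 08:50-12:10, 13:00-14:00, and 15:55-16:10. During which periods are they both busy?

08:50–11:50

Merge the first list: 04:00–06:10, 07:35–11:50.
04:00–06:10 falls entirely outside B.
07:35–11:50 overlaps B on 08:50–11:50.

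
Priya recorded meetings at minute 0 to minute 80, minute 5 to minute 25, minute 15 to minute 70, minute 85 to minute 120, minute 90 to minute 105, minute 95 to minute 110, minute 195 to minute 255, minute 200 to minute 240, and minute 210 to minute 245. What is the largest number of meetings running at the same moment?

At minute 15, 3 of the intervals are simultaneously active.
No point has more.

3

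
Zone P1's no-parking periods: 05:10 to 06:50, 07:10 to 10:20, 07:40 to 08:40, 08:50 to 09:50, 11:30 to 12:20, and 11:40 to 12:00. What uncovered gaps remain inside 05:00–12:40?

05:00–05:10, 06:50–07:10, 10:20–11:30, 12:20–12:40

Covered (merged): 05:10–06:50, 07:10–10:20, 11:30–12:20.
Uncovered inside 05:00–12:40: 05:00–05:10, 06:50–07:10, 10:20–11:30, 12:20–12:40.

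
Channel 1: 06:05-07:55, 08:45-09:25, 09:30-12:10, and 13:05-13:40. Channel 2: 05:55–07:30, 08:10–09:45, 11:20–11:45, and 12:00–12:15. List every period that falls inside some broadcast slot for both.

06:05–07:55 ∩ B → 06:05–07:30.
08:45–09:25 ∩ B → 08:45–09:25.
09:30–12:10 ∩ B → 09:30–09:45, 11:20–11:45, 12:00–12:10.
13:05–13:40 meets no B interval.

06:05–07:30, 08:45–09:25, 09:30–09:45, 11:20–11:45, 12:00–12:10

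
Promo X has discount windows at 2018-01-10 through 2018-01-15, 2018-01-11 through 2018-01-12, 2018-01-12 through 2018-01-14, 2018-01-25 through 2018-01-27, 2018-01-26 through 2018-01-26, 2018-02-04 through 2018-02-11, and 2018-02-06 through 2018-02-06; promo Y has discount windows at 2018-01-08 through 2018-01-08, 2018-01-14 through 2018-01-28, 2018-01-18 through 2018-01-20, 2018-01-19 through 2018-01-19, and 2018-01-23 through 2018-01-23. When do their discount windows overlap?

2018-01-14 through 2018-01-15, 2018-01-25 through 2018-01-27

First set merges to 2018-01-10 through 2018-01-15, 2018-01-25 through 2018-01-27, 2018-02-04 through 2018-02-11.
Second set merges to 2018-01-08 through 2018-01-08, 2018-01-14 through 2018-01-28.
2018-01-10 through 2018-01-15 ∩ B → 2018-01-14 through 2018-01-15.
2018-01-25 through 2018-01-27 ∩ B → 2018-01-25 through 2018-01-27.
2018-02-04 through 2018-02-11 meets no B interval.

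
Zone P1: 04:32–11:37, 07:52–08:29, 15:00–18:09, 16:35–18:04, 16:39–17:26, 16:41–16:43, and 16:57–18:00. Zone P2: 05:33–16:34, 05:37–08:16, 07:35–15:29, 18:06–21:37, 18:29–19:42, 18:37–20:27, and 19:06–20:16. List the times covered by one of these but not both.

04:32-05:33, 11:37-15:00, 16:34-18:06, 18:09-21:37

A, merged: 04:32-11:37, 15:00-18:09.
B, merged: 05:33-16:34, 18:06-21:37.
A but not B: 04:32-05:33, 16:34-18:06.
B but not A: 11:37-15:00, 18:09-21:37.
Combining gives A △ B.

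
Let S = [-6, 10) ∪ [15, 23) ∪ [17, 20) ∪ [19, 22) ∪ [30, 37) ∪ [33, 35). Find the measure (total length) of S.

Merged: [-6, 10), [15, 23), [30, 37).
Lengths: 16 + 8 + 7 = 31.

31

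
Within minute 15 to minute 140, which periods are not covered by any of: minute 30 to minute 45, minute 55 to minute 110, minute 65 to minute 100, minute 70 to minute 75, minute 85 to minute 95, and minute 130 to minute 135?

minute 15 to minute 30, minute 45 to minute 55, minute 110 to minute 130, minute 135 to minute 140

The merged coverage is minute 30 to minute 45, minute 55 to minute 110, minute 130 to minute 135.
Gaps within minute 15 to minute 140: minute 15 to minute 30, minute 45 to minute 55, minute 110 to minute 130, minute 135 to minute 140.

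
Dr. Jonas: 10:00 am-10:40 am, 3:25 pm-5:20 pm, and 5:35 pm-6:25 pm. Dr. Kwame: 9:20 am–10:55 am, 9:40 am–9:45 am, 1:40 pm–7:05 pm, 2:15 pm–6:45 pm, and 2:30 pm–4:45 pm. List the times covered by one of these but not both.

9:20 am-10:00 am, 10:40 am-10:55 am, 1:40 pm-3:25 pm, 5:20 pm-5:35 pm, 6:25 pm-7:05 pm

Second set merges to 9:20 am-10:55 am, 1:40 pm-7:05 pm.
A \ B = none.
B \ A = 9:20 am-10:00 am, 10:40 am-10:55 am, 1:40 pm-3:25 pm, 5:20 pm-5:35 pm, 6:25 pm-7:05 pm.
Union of the two gives the symmetric difference.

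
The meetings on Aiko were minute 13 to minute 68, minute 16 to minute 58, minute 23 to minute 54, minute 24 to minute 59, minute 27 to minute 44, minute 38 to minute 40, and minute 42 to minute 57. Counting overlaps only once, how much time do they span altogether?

Merged: minute 13 to minute 68.
Length: 55 minutes.

55 minutes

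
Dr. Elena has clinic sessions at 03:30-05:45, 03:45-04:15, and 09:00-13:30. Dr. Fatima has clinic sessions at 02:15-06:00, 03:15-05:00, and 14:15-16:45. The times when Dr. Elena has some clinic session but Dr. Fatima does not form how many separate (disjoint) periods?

1

First set merges to 03:30–05:45, 09:00–13:30.
Second set merges to 02:15–06:00, 14:15–16:45.
A \ B = 09:00–13:30.
That is 1 disjoint piece.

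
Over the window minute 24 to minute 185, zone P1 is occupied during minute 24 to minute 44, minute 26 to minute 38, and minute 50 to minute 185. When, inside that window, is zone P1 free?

After merging, the occupied span is minute 24 to minute 44, minute 50 to minute 185.
Gaps within minute 24 to minute 185: minute 44 to minute 50.

minute 44 to minute 50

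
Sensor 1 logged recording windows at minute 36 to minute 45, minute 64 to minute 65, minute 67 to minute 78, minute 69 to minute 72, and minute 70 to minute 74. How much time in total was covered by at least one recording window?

Merged: minute 36 to minute 45, minute 64 to minute 65, minute 67 to minute 78.
Lengths: 9 minutes + 1 minute + 11 minutes = 21 minutes.

21 minutes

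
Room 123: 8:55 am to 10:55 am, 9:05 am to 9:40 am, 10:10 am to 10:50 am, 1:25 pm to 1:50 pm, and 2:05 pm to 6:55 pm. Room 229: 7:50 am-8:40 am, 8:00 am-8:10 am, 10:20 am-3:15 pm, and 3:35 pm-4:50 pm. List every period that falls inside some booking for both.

10:20 am–10:55 am, 1:25 pm–1:50 pm, 2:05 pm–3:15 pm, 3:35 pm–4:50 pm

First set merges to 8:55 am–10:55 am, 1:25 pm–1:50 pm, 2:05 pm–6:55 pm.
Second set merges to 7:50 am–8:40 am, 10:20 am–3:15 pm, 3:35 pm–4:50 pm.
8:55 am–10:55 am meets the second set on 10:20 am–10:55 am.
1:25 pm–1:50 pm meets the second set on 1:25 pm–1:50 pm.
2:05 pm–6:55 pm meets the second set on 2:05 pm–3:15 pm, 3:35 pm–4:50 pm.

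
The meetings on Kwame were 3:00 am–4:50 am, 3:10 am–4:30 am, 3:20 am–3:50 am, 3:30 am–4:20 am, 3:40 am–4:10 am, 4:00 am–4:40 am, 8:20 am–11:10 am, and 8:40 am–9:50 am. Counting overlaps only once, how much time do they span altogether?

Merged: 3:00 am–4:50 am, 8:20 am–11:10 am.
Lengths: 1 h 50 min + 2 h 50 min = 4 h 40 min.

4 h 40 min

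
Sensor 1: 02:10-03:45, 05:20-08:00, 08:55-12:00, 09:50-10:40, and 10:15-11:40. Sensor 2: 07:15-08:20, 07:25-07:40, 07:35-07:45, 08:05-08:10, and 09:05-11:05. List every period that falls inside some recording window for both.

07:15–08:00, 09:05–11:05

First set merges to 02:10–03:45, 05:20–08:00, 08:55–12:00.
Second set merges to 07:15–08:20, 09:05–11:05.
02:10–03:45 meets no B interval.
05:20–08:00 ∩ B → 07:15–08:00.
08:55–12:00 ∩ B → 09:05–11:05.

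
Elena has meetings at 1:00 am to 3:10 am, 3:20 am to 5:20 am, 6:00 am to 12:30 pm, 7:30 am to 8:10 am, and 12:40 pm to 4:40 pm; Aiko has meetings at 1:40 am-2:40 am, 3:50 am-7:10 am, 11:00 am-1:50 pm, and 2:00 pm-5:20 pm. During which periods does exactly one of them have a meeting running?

Merge the first list: 1:00 am–3:10 am, 3:20 am–5:20 am, 6:00 am–12:30 pm, 12:40 pm–4:40 pm.
Only in the first: 1:00 am–1:40 am, 2:40 am–3:10 am, 3:20 am–3:50 am, 7:10 am–11:00 am, 1:50 pm–2:00 pm.
Only in the second: 5:20 am–6:00 am, 12:30 pm–12:40 pm, 4:40 pm–5:20 pm.
Together these are the periods covered by exactly one.

1:00 am–1:40 am, 2:40 am–3:10 am, 3:20 am–3:50 am, 5:20 am–6:00 am, 7:10 am–11:00 am, 12:30 pm–12:40 pm, 1:50 pm–2:00 pm, 4:40 pm–5:20 pm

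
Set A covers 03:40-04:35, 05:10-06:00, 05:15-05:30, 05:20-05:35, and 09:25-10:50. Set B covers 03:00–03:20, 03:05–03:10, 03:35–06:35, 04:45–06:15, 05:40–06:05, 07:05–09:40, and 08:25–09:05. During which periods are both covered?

03:40–04:35, 05:10–06:00, 09:25–09:40

First set merges to 03:40–04:35, 05:10–06:00, 09:25–10:50.
Second set merges to 03:00–03:20, 03:35–06:35, 07:05–09:40.
03:40–04:35 meets the second set on 03:40–04:35.
05:10–06:00 meets the second set on 05:10–06:00.
09:25–10:50 meets the second set on 09:25–09:40.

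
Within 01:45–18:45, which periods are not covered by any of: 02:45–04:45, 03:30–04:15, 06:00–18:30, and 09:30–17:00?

After merging, the occupied span is 02:45–04:45, 06:00–18:30.
Complement within 01:45–18:45: 01:45–02:45, 04:45–06:00, 18:30–18:45.

01:45–02:45, 04:45–06:00, 18:30–18:45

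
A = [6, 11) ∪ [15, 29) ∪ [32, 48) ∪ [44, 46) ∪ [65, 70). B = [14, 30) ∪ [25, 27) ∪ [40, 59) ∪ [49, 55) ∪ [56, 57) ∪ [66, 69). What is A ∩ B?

[15, 29) ∪ [40, 48) ∪ [66, 69)

First set merges to [6, 11), [15, 29), [32, 48), [65, 70).
Second set merges to [14, 30), [40, 59), [66, 69).
[6, 11) falls entirely outside B.
[15, 29) overlaps B on [15, 29).
[32, 48) overlaps B on [40, 48).
[65, 70) overlaps B on [66, 69).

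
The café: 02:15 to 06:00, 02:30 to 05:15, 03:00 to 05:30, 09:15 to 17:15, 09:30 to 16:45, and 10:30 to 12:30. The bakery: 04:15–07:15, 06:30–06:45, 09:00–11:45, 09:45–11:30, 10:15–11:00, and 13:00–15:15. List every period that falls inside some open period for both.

Merge the first list: 02:15-06:00, 09:15-17:15.
Merge the second list: 04:15-07:15, 09:00-11:45, 13:00-15:15.
02:15-06:00 overlaps B on 04:15-06:00.
09:15-17:15 overlaps B on 09:15-11:45, 13:00-15:15.

04:15-06:00, 09:15-11:45, 13:00-15:15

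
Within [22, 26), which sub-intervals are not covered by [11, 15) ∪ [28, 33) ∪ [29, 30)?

[22, 26)

After merging, the occupied span is [11, 15), [28, 33).
Uncovered inside [22, 26): [22, 26).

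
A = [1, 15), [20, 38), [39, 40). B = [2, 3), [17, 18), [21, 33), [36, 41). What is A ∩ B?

[1, 15) meets the second set on [2, 3).
[20, 38) meets the second set on [21, 33), [36, 38).
[39, 40) meets the second set on [39, 40).

[2, 3) ∪ [21, 33) ∪ [36, 38) ∪ [39, 40)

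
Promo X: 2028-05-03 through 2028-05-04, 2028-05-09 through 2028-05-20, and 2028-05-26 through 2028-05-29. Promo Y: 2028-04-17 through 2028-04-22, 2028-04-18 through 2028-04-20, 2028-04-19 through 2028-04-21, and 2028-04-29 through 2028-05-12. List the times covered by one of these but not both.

2028-04-17 through 2028-04-22, 2028-04-29 through 2028-05-02, 2028-05-05 through 2028-05-08, 2028-05-13 through 2028-05-20, 2028-05-26 through 2028-05-29

B, merged: 2028-04-17 through 2028-04-22, 2028-04-29 through 2028-05-12.
Only in the first: 2028-05-13 through 2028-05-20, 2028-05-26 through 2028-05-29.
Only in the second: 2028-04-17 through 2028-04-22, 2028-04-29 through 2028-05-02, 2028-05-05 through 2028-05-08.
Together these are the periods covered by exactly one.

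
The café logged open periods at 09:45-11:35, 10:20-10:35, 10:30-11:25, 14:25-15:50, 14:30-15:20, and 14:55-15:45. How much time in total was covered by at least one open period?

Merged: 09:45–11:35, 14:25–15:50.
Lengths: 1 h 50 min + 1 h 25 min = 3 h 15 min.

3 h 15 min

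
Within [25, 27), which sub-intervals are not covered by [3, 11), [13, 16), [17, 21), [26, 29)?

Covered (merged): [3, 11), [13, 16), [17, 21), [26, 29).
Gaps within [25, 27): [25, 26).

[25, 26)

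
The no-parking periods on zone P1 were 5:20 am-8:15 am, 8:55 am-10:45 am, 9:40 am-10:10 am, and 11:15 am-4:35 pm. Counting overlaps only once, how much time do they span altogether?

10 h 5 min

Merged: 5:20 am-8:15 am, 8:55 am-10:45 am, 11:15 am-4:35 pm.
Lengths: 2 h 55 min + 1 h 50 min + 5 h 20 min = 10 h 5 min.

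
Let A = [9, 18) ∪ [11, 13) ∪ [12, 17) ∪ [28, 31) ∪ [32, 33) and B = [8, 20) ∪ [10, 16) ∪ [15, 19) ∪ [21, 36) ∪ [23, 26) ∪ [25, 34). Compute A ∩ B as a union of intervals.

[9, 18) ∪ [28, 31) ∪ [32, 33)

First set merges to [9, 18), [28, 31), [32, 33).
Second set merges to [8, 20), [21, 36).
[9, 18) meets the second set on [9, 18).
[28, 31) meets the second set on [28, 31).
[32, 33) meets the second set on [32, 33).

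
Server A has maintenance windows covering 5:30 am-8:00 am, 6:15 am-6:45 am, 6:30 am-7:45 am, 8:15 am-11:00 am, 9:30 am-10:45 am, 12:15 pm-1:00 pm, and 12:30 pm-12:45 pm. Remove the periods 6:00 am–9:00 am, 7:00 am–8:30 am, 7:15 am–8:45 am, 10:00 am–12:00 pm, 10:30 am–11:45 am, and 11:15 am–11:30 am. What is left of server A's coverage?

5:30 am–6:00 am, 9:00 am–10:00 am, 12:15 pm–1:00 pm

Merge the first list: 5:30 am–8:00 am, 8:15 am–11:00 am, 12:15 pm–1:00 pm.
Merge the second list: 6:00 am–9:00 am, 10:00 am–12:00 pm.
5:30 am–8:00 am minus B → 5:30 am–6:00 am.
8:15 am–11:00 am minus B → 9:00 am–10:00 am.
12:15 pm–1:00 pm: no B overlap → unchanged.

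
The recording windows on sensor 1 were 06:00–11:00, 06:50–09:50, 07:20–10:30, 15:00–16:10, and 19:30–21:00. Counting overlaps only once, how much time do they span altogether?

Merged: 06:00–11:00, 15:00–16:10, 19:30–21:00.
Lengths: 5 h + 1 h 10 min + 1 h 30 min = 7 h 40 min.

7 h 40 min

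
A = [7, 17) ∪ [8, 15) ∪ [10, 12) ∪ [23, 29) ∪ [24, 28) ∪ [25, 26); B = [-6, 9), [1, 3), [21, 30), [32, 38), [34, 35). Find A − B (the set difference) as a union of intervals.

[9, 17)

A, merged: [7, 17), [23, 29).
B, merged: [-6, 9), [21, 30), [32, 38).
[7, 17) \ B = [9, 17).
[23, 29): entirely removed.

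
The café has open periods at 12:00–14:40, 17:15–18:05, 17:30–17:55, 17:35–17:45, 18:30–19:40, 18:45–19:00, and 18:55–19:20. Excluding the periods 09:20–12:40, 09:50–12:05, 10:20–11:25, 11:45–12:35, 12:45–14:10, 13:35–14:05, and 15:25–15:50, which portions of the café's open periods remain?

12:40-12:45, 14:10-14:40, 17:15-18:05, 18:30-19:40

A, merged: 12:00-14:40, 17:15-18:05, 18:30-19:40.
B, merged: 09:20-12:40, 12:45-14:10, 15:25-15:50.
12:00-14:40 minus B → 12:40-12:45, 14:10-14:40.
17:15-18:05: no B overlap → unchanged.
18:30-19:40: no B overlap → unchanged.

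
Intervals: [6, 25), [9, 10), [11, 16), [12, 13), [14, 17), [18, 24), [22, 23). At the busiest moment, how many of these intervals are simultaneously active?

3

At 12, 3 of the intervals are simultaneously active.
No point has more.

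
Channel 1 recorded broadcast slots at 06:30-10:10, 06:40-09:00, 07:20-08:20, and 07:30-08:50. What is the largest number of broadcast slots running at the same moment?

4

Walk the sorted start/end points keeping a running depth.
The depth first hits 4 at 07:30.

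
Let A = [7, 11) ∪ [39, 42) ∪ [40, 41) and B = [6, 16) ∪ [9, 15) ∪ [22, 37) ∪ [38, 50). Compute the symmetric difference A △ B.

A, merged: [7, 11), [39, 42).
B, merged: [6, 16), [22, 37), [38, 50).
A but not B: none.
B but not A: [6, 7), [11, 16), [22, 37), [38, 39), [42, 50).
Combining gives A △ B.

[6, 7) ∪ [11, 16) ∪ [22, 37) ∪ [38, 39) ∪ [42, 50)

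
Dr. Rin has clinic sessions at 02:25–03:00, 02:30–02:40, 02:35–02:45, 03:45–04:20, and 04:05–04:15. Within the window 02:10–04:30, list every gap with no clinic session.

02:10-02:25, 03:00-03:45, 04:20-04:30

The merged coverage is 02:25-03:00, 03:45-04:20.
Complement within 02:10-04:30: 02:10-02:25, 03:00-03:45, 04:20-04:30.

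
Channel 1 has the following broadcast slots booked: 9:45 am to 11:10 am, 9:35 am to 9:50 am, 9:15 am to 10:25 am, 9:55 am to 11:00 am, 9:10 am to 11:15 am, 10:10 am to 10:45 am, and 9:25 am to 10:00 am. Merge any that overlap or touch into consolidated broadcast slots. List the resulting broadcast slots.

Sort by start: 9:10 am–11:15 am, 9:15 am–10:25 am, 9:25 am–10:00 am, 9:35 am–9:50 am, 9:45 am–11:10 am, 9:55 am–11:00 am, 10:10 am–10:45 am.
9:15 am–10:25 am overlaps/touches 9:10 am–11:15 am → extend to 9:10 am–11:15 am.
9:25 am–10:00 am overlaps/touches 9:10 am–11:15 am → extend to 9:10 am–11:15 am.
9:35 am–9:50 am overlaps/touches 9:10 am–11:15 am → extend to 9:10 am–11:15 am.
9:45 am–11:10 am overlaps/touches 9:10 am–11:15 am → extend to 9:10 am–11:15 am.
9:55 am–11:00 am overlaps/touches 9:10 am–11:15 am → extend to 9:10 am–11:15 am.
10:10 am–10:45 am overlaps/touches 9:10 am–11:15 am → extend to 9:10 am–11:15 am.

9:10 am–11:15 am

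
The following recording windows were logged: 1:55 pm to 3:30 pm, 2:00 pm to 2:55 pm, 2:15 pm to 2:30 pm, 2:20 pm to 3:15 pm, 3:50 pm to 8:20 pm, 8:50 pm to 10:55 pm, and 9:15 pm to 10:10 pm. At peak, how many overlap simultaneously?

4

Walk the sorted start/end points keeping a running depth.
The depth first hits 4 at 2:20 pm.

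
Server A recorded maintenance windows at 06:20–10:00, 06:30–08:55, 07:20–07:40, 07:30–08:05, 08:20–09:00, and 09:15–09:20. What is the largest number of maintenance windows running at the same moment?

4

At 07:30, 4 of the intervals are simultaneously active.
No point has more.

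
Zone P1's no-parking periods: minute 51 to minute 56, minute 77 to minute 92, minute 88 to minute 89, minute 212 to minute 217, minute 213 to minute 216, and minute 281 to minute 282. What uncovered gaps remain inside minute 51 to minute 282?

The merged coverage is minute 51 to minute 56, minute 77 to minute 92, minute 212 to minute 217, minute 281 to minute 282.
Gaps within minute 51 to minute 282: minute 56 to minute 77, minute 92 to minute 212, minute 217 to minute 281.

minute 56 to minute 77, minute 92 to minute 212, minute 217 to minute 281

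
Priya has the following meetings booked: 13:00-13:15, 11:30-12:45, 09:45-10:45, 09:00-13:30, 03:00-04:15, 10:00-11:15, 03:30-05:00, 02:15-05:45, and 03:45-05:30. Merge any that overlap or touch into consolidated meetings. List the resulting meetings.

Sort by start: 02:15-05:45, 03:00-04:15, 03:30-05:00, 03:45-05:30, 09:00-13:30, 09:45-10:45, 10:00-11:15, 11:30-12:45, 13:00-13:15.
03:00-04:15 overlaps/touches 02:15-05:45 → extend to 02:15-05:45.
03:30-05:00 overlaps/touches 02:15-05:45 → extend to 02:15-05:45.
03:45-05:30 overlaps/touches 02:15-05:45 → extend to 02:15-05:45.
09:00-13:30 is disjoint → start new block.
09:45-10:45 overlaps/touches 09:00-13:30 → extend to 09:00-13:30.
10:00-11:15 overlaps/touches 09:00-13:30 → extend to 09:00-13:30.
11:30-12:45 overlaps/touches 09:00-13:30 → extend to 09:00-13:30.
13:00-13:15 overlaps/touches 09:00-13:30 → extend to 09:00-13:30.

02:15-05:45, 09:00-13:30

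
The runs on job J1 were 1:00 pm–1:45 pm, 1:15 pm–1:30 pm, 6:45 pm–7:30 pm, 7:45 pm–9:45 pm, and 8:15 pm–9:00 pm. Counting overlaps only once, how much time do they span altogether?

3 h 30 min

Merged: 1:00 pm–1:45 pm, 6:45 pm–7:30 pm, 7:45 pm–9:45 pm.
Lengths: 45 min + 45 min + 2 h = 3 h 30 min.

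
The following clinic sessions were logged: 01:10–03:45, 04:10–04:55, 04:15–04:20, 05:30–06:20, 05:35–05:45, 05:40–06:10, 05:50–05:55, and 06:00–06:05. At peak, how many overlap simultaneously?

3

Sweep endpoints in order; track running count of active intervals.
Peak of 3 reached at 05:40.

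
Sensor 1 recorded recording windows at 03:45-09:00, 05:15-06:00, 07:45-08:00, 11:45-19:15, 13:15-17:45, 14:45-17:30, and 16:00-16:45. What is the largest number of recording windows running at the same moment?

Walk the sorted start/end points keeping a running depth.
The depth first hits 4 at 16:00.

4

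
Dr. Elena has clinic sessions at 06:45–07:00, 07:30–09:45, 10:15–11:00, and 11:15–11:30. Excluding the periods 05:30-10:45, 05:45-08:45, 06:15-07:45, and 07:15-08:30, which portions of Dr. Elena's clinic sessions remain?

10:45–11:00, 11:15–11:30

B, merged: 05:30–10:45.
06:45–07:00: entirely removed.
07:30–09:45: entirely removed.
10:15–11:00 \ B = 10:45–11:00.
11:15–11:30: nothing removed.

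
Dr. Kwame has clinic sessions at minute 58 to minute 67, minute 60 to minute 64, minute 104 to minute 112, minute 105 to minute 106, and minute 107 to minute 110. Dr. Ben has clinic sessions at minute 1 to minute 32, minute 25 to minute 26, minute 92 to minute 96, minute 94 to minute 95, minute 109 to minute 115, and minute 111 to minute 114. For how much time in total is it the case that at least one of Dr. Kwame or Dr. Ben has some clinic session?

First set merges to minute 58 to minute 67, minute 104 to minute 112.
Second set merges to minute 1 to minute 32, minute 92 to minute 96, minute 109 to minute 115.
A ∪ B = minute 1 to minute 32, minute 58 to minute 67, minute 92 to minute 96, minute 104 to minute 115.
Total: 31 minutes + 9 minutes + 4 minutes + 11 minutes = 55 minutes.

55 minutes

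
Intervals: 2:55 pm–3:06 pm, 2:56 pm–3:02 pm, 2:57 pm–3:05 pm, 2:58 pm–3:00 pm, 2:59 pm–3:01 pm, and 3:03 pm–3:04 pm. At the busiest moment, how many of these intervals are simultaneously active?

5

Sweep endpoints in order; track running count of active intervals.
Peak of 5 reached at 2:59 pm.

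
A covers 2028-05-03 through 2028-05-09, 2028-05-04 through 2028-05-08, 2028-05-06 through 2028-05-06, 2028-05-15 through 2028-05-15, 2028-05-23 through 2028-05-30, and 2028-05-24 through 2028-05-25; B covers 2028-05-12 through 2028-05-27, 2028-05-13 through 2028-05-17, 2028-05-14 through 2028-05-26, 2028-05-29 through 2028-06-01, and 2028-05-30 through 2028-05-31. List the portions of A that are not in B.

Merge the first list: 2028-05-03 through 2028-05-09, 2028-05-15 through 2028-05-15, 2028-05-23 through 2028-05-30.
Merge the second list: 2028-05-12 through 2028-05-27, 2028-05-29 through 2028-06-01.
2028-05-03 through 2028-05-09: nothing removed.
2028-05-15 through 2028-05-15: entirely removed.
2028-05-23 through 2028-05-30 \ B = 2028-05-28 through 2028-05-28.

2028-05-03 through 2028-05-09, 2028-05-28 through 2028-05-28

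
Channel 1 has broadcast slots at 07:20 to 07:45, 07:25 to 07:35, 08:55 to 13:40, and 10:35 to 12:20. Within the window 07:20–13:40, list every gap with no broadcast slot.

07:45–08:55

After merging, the occupied span is 07:20–07:45, 08:55–13:40.
Complement within 07:20–13:40: 07:45–08:55.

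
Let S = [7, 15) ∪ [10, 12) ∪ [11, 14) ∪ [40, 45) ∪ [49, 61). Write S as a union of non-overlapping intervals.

[10, 12) overlaps/touches [7, 15) → extend to [7, 15).
[11, 14) overlaps/touches [7, 15) → extend to [7, 15).
[40, 45) is disjoint → start new block.
[49, 61) is disjoint → start new block.

[7, 15) ∪ [40, 45) ∪ [49, 61)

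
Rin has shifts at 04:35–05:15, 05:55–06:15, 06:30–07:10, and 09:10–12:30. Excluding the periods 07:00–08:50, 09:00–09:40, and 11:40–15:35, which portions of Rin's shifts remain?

04:35–05:15, 05:55–06:15, 06:30–07:00, 09:40–11:40

04:35–05:15: no B overlap → unchanged.
05:55–06:15: no B overlap → unchanged.
06:30–07:10 minus B → 06:30–07:00.
09:10–12:30 minus B → 09:40–11:40.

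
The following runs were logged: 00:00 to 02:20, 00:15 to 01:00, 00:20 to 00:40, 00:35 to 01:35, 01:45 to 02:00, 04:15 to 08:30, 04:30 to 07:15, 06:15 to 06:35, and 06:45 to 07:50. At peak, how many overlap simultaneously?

At 00:35, 4 of the intervals are simultaneously active.
No point has more.

4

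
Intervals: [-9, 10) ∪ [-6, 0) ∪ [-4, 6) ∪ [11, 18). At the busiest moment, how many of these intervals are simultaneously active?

3

Walk the sorted start/end points keeping a running depth.
The depth first hits 3 at -4.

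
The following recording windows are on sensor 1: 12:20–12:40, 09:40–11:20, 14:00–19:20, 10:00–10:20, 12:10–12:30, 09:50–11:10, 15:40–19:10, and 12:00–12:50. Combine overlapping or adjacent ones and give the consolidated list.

Sort by start: 09:40-11:20, 09:50-11:10, 10:00-10:20, 12:00-12:50, 12:10-12:30, 12:20-12:40, 14:00-19:20, 15:40-19:10.
09:50-11:10 overlaps/touches 09:40-11:20 → extend to 09:40-11:20.
10:00-10:20 overlaps/touches 09:40-11:20 → extend to 09:40-11:20.
12:00-12:50 is disjoint → start new block.
12:10-12:30 overlaps/touches 12:00-12:50 → extend to 12:00-12:50.
12:20-12:40 overlaps/touches 12:00-12:50 → extend to 12:00-12:50.
14:00-19:20 is disjoint → start new block.
15:40-19:10 overlaps/touches 14:00-19:20 → extend to 14:00-19:20.

09:40-11:20, 12:00-12:50, 14:00-19:20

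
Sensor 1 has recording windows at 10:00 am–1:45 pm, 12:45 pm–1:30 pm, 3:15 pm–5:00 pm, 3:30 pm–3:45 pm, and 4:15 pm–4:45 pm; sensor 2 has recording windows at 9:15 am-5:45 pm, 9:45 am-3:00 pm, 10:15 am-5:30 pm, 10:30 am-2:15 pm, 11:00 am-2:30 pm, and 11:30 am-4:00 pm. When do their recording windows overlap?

10:00 am–1:45 pm, 3:15 pm–5:00 pm

A, merged: 10:00 am–1:45 pm, 3:15 pm–5:00 pm.
B, merged: 9:15 am–5:45 pm.
10:00 am–1:45 pm ∩ B → 10:00 am–1:45 pm.
3:15 pm–5:00 pm ∩ B → 3:15 pm–5:00 pm.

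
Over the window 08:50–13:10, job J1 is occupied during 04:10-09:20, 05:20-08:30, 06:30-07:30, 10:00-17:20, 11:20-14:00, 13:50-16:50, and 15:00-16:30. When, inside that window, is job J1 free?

The merged coverage is 04:10–09:20, 10:00–17:20.
Uncovered inside 08:50–13:10: 09:20–10:00.

09:20–10:00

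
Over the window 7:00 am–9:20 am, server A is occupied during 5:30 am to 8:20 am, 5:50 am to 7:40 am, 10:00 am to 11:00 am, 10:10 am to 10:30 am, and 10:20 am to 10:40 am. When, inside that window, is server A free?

8:20 am–9:20 am

After merging, the occupied span is 5:30 am–8:20 am, 10:00 am–11:00 am.
Complement within 7:00 am–9:20 am: 8:20 am–9:20 am.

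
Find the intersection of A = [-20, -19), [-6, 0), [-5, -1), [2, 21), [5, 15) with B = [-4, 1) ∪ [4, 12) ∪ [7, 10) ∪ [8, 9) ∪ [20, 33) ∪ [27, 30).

A, merged: [-20, -19), [-6, 0), [2, 21).
B, merged: [-4, 1), [4, 12), [20, 33).
[-20, -19): no overlap with the second set.
[-6, 0) meets the second set on [-4, 0).
[2, 21) meets the second set on [4, 12), [20, 21).

[-4, 0) ∪ [4, 12) ∪ [20, 21)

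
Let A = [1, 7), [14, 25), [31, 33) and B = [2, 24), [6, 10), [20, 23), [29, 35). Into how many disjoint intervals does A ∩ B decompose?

3

Merge the second list: [2, 24), [29, 35).
A ∩ B = [2, 7), [14, 24), [31, 33).
That is 3 disjoint pieces.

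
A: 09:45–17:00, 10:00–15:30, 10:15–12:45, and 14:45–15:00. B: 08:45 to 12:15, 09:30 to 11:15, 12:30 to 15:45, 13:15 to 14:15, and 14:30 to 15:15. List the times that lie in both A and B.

09:45–12:15, 12:30–15:45

A, merged: 09:45–17:00.
B, merged: 08:45–12:15, 12:30–15:45.
09:45–17:00 overlaps B on 09:45–12:15, 12:30–15:45.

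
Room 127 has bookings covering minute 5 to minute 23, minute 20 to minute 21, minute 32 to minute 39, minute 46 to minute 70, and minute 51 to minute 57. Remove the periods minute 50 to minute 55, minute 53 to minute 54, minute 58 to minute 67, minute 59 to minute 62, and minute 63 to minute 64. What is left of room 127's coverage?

Merge the first list: minute 5 to minute 23, minute 32 to minute 39, minute 46 to minute 70.
Merge the second list: minute 50 to minute 55, minute 58 to minute 67.
minute 5 to minute 23 is untouched.
minute 32 to minute 39 is untouched.
minute 46 to minute 70 with B removed leaves minute 46 to minute 50, minute 55 to minute 58, minute 67 to minute 70.

minute 5 to minute 23, minute 32 to minute 39, minute 46 to minute 50, minute 55 to minute 58, minute 67 to minute 70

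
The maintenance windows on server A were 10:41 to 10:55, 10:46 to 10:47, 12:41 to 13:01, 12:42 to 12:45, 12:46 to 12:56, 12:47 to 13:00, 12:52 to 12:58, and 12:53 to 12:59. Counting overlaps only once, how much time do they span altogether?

34 min

Merged: 10:41–10:55, 12:41–13:01.
Lengths: 14 min + 20 min = 34 min.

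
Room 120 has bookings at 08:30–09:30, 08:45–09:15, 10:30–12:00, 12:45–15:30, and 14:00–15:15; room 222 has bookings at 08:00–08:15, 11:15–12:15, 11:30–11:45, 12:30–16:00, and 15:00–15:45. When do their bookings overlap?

11:15–12:00, 12:45–15:30

A, merged: 08:30–09:30, 10:30–12:00, 12:45–15:30.
B, merged: 08:00–08:15, 11:15–12:15, 12:30–16:00.
08:30–09:30: no overlap with the second set.
10:30–12:00 meets the second set on 11:15–12:00.
12:45–15:30 meets the second set on 12:45–15:30.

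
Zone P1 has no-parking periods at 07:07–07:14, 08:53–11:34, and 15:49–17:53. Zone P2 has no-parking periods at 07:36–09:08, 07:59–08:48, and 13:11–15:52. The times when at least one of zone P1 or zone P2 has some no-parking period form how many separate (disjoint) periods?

3

B, merged: 07:36–09:08, 13:11–15:52.
A ∪ B = 07:07–07:14, 07:36–11:34, 13:11–17:53.
That is 3 disjoint pieces.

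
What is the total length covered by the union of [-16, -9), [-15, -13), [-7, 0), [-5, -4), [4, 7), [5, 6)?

17

Merged: [-16, -9), [-7, 0), [4, 7).
Lengths: 7 + 7 + 3 = 17.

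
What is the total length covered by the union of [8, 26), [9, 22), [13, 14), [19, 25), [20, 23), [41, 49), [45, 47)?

26

Merged: [8, 26), [41, 49).
Lengths: 18 + 8 = 26.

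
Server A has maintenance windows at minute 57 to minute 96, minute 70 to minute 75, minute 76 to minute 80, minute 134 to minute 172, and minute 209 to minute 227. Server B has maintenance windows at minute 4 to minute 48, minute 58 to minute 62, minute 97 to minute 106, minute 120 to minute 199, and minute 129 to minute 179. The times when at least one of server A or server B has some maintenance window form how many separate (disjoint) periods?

5

A, merged: minute 57 to minute 96, minute 134 to minute 172, minute 209 to minute 227.
B, merged: minute 4 to minute 48, minute 58 to minute 62, minute 97 to minute 106, minute 120 to minute 199.
A ∪ B = minute 4 to minute 48, minute 57 to minute 96, minute 97 to minute 106, minute 120 to minute 199, minute 209 to minute 227.
That is 5 disjoint pieces.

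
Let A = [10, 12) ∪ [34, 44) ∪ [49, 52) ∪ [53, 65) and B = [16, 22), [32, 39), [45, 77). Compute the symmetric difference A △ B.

A \ B = [10, 12), [39, 44).
B \ A = [16, 22), [32, 34), [45, 49), [52, 53), [65, 77).
Union of the two gives the symmetric difference.

[10, 12) ∪ [16, 22) ∪ [32, 34) ∪ [39, 44) ∪ [45, 49) ∪ [52, 53) ∪ [65, 77)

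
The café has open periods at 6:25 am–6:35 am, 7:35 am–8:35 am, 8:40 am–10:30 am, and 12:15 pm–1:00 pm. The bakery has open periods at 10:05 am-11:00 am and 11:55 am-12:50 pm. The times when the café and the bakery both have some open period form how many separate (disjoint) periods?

A ∩ B = 10:05 am–10:30 am, 12:15 pm–12:50 pm.
That is 2 disjoint pieces.

2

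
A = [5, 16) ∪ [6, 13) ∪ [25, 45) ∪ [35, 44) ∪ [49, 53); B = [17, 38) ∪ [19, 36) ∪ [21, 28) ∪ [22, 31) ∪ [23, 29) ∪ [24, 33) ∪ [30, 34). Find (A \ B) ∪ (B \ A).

[5, 16) ∪ [17, 25) ∪ [38, 45) ∪ [49, 53)

A, merged: [5, 16), [25, 45), [49, 53).
B, merged: [17, 38).
A but not B: [5, 16), [38, 45), [49, 53).
B but not A: [17, 25).
Combining gives A △ B.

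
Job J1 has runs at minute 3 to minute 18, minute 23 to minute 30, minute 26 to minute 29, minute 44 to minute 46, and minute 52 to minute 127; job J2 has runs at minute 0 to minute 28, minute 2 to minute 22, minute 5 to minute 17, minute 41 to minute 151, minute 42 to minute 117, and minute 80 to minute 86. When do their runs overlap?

First set merges to minute 3 to minute 18, minute 23 to minute 30, minute 44 to minute 46, minute 52 to minute 127.
Second set merges to minute 0 to minute 28, minute 41 to minute 151.
minute 3 to minute 18 meets the second set on minute 3 to minute 18.
minute 23 to minute 30 meets the second set on minute 23 to minute 28.
minute 44 to minute 46 meets the second set on minute 44 to minute 46.
minute 52 to minute 127 meets the second set on minute 52 to minute 127.

minute 3 to minute 18, minute 23 to minute 28, minute 44 to minute 46, minute 52 to minute 127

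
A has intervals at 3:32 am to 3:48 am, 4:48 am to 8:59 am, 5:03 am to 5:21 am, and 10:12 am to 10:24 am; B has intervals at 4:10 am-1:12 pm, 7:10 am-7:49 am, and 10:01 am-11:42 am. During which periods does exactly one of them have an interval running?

3:32 am–3:48 am, 4:10 am–4:48 am, 8:59 am–10:12 am, 10:24 am–1:12 pm

A, merged: 3:32 am–3:48 am, 4:48 am–8:59 am, 10:12 am–10:24 am.
B, merged: 4:10 am–1:12 pm.
Only in the first: 3:32 am–3:48 am.
Only in the second: 4:10 am–4:48 am, 8:59 am–10:12 am, 10:24 am–1:12 pm.
Together these are the periods covered by exactly one.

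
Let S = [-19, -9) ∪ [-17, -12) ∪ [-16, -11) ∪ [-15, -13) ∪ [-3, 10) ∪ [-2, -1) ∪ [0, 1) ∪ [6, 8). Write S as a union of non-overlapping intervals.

[-17, -12) overlaps/touches [-19, -9) → extend to [-19, -9).
[-16, -11) overlaps/touches [-19, -9) → extend to [-19, -9).
[-15, -13) overlaps/touches [-19, -9) → extend to [-19, -9).
[-3, 10) is disjoint → start new block.
[-2, -1) overlaps/touches [-3, 10) → extend to [-3, 10).
[0, 1) overlaps/touches [-3, 10) → extend to [-3, 10).
[6, 8) overlaps/touches [-3, 10) → extend to [-3, 10).

[-19, -9) ∪ [-3, 10)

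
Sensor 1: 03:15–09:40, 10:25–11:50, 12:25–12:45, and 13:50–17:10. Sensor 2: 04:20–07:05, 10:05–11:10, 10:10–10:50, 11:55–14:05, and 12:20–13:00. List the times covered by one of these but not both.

Second set merges to 04:20-07:05, 10:05-11:10, 11:55-14:05.
A but not B: 03:15-04:20, 07:05-09:40, 11:10-11:50, 14:05-17:10.
B but not A: 10:05-10:25, 11:55-12:25, 12:45-13:50.
Combining gives A △ B.

03:15-04:20, 07:05-09:40, 10:05-10:25, 11:10-11:50, 11:55-12:25, 12:45-13:50, 14:05-17:10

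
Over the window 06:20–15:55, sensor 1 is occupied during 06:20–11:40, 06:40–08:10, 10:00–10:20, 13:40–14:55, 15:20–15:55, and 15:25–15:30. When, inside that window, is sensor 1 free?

The merged coverage is 06:20–11:40, 13:40–14:55, 15:20–15:55.
Uncovered inside 06:20–15:55: 11:40–13:40, 14:55–15:20.

11:40–13:40, 14:55–15:20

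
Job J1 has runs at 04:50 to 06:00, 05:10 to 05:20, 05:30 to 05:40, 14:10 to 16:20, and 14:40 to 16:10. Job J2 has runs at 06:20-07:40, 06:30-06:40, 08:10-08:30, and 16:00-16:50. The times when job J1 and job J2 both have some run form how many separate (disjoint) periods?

First set merges to 04:50-06:00, 14:10-16:20.
Second set merges to 06:20-07:40, 08:10-08:30, 16:00-16:50.
A ∩ B = 16:00-16:20.
That is 1 disjoint piece.

1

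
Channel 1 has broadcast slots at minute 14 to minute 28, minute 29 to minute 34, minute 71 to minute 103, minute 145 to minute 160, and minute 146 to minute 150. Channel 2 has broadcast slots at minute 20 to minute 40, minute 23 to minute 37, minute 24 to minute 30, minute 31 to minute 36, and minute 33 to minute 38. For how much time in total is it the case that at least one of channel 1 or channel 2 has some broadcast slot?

73 minutes

A, merged: minute 14 to minute 28, minute 29 to minute 34, minute 71 to minute 103, minute 145 to minute 160.
B, merged: minute 20 to minute 40.
A ∪ B = minute 14 to minute 40, minute 71 to minute 103, minute 145 to minute 160.
Total: 26 minutes + 32 minutes + 15 minutes = 73 minutes.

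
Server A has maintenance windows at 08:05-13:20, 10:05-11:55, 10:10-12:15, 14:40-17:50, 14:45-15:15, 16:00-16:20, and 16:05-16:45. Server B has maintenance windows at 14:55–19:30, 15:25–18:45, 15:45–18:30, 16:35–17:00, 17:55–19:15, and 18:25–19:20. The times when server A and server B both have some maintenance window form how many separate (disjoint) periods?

Merge the first list: 08:05-13:20, 14:40-17:50.
Merge the second list: 14:55-19:30.
A ∩ B = 14:55-17:50.
That is 1 disjoint piece.

1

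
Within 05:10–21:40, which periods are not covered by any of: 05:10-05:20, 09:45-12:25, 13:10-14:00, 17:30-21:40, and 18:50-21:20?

05:20–09:45, 12:25–13:10, 14:00–17:30

Covered (merged): 05:10–05:20, 09:45–12:25, 13:10–14:00, 17:30–21:40.
Uncovered inside 05:10–21:40: 05:20–09:45, 12:25–13:10, 14:00–17:30.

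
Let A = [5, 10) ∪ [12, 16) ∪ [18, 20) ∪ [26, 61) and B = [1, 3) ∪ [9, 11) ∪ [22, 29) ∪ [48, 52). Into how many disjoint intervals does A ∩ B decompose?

A ∩ B = [9, 10), [26, 29), [48, 52).
That is 3 disjoint pieces.

3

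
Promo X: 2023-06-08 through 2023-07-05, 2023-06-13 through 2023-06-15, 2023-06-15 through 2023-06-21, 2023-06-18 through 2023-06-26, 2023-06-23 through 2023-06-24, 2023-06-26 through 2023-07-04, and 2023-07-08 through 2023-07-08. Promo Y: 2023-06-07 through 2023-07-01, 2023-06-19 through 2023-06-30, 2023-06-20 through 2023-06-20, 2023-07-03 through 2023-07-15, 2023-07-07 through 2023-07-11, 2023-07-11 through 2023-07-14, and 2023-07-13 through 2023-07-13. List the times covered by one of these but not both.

2023-06-07 through 2023-06-07, 2023-07-02 through 2023-07-02, 2023-07-06 through 2023-07-07, 2023-07-09 through 2023-07-15

Merge the first list: 2023-06-08 through 2023-07-05, 2023-07-08 through 2023-07-08.
Merge the second list: 2023-06-07 through 2023-07-01, 2023-07-03 through 2023-07-15.
Only in the first: 2023-07-02 through 2023-07-02.
Only in the second: 2023-06-07 through 2023-06-07, 2023-07-06 through 2023-07-07, 2023-07-09 through 2023-07-15.
Together these are the periods covered by exactly one.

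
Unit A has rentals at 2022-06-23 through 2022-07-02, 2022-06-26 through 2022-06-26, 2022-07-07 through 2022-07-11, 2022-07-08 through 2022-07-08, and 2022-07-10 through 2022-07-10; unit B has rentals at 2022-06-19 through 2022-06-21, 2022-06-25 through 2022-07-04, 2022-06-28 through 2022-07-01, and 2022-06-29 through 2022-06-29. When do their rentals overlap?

2022-06-25 through 2022-07-02

A, merged: 2022-06-23 through 2022-07-02, 2022-07-07 through 2022-07-11.
B, merged: 2022-06-19 through 2022-06-21, 2022-06-25 through 2022-07-04.
2022-06-23 through 2022-07-02 overlaps B on 2022-06-25 through 2022-07-02.
2022-07-07 through 2022-07-11 falls entirely outside B.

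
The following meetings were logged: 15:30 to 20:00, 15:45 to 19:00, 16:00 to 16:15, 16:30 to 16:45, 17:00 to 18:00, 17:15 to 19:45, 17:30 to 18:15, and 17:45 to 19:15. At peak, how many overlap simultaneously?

Walk the sorted start/end points keeping a running depth.
The depth first hits 6 at 17:45.

6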